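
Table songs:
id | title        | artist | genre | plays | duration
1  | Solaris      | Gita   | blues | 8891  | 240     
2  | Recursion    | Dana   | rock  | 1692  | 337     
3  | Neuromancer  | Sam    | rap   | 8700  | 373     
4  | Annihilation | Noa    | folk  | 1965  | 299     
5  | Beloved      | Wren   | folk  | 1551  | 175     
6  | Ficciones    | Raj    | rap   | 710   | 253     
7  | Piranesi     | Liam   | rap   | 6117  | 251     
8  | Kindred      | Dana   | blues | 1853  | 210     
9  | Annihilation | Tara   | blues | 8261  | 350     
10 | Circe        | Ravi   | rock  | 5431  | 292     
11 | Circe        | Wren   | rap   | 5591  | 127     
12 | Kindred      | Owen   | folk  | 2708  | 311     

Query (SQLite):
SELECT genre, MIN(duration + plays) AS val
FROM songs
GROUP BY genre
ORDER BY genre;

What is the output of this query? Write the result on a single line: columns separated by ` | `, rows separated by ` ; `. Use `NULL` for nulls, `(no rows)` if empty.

blues | 2063 ; folk | 1726 ; rap | 963 ; rock | 2029

For each row compute duration + plays.
Group by genre; take MIN of the expression per group.
  blues: ids {1, 8, 9} → MIN(duration + plays)=2063
  folk: ids {4, 5, 12} → MIN(duration + plays)=1726
  rap: ids {3, 6, 7, 11} → MIN(duration + plays)=963
  rock: ids {2, 10} → MIN(duration + plays)=2029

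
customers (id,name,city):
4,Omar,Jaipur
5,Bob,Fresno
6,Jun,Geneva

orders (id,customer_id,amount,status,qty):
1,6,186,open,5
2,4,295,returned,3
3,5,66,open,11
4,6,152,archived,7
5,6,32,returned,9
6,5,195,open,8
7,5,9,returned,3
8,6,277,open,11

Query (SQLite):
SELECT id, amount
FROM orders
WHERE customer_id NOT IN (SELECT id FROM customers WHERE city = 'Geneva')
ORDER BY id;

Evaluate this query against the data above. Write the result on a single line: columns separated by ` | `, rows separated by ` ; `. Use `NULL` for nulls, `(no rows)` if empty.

2 | 295 ; 3 | 66 ; 6 | 195 ; 7 | 9

Inner query: customers.id where city = 'Geneva'.
Outer: keep orders rows whose customer_id is not in that set.
Inner query → {6}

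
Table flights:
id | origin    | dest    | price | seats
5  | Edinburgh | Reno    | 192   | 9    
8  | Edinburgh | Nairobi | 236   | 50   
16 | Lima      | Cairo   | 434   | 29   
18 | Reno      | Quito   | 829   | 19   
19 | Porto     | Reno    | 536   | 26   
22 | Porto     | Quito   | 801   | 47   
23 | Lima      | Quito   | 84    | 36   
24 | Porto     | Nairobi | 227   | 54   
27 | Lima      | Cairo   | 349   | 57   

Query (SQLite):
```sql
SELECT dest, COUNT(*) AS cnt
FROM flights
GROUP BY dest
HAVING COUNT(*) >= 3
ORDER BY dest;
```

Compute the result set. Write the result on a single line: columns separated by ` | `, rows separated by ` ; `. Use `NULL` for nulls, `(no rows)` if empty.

Partition flights by dest; compute COUNT(*) within each group.
HAVING: keep groups with count ≥ 3.
  Cairo: ids {16, 27} → COUNT(*)=2
  Nairobi: ids {8, 24} → COUNT(*)=2
  Quito: ids {18, 22, 23} → COUNT(*)=3
  Reno: ids {5, 19} → COUNT(*)=2

Quito | 3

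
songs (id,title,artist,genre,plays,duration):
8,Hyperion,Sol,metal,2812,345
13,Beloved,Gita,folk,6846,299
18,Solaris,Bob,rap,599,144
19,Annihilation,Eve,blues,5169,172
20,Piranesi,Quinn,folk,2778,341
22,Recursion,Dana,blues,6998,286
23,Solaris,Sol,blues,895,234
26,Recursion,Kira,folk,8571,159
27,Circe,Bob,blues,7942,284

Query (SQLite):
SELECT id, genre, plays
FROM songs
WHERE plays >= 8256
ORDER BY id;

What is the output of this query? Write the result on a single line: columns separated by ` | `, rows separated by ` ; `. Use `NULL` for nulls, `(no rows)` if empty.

26 | folk | 8571

plays >= 8256: ids {26}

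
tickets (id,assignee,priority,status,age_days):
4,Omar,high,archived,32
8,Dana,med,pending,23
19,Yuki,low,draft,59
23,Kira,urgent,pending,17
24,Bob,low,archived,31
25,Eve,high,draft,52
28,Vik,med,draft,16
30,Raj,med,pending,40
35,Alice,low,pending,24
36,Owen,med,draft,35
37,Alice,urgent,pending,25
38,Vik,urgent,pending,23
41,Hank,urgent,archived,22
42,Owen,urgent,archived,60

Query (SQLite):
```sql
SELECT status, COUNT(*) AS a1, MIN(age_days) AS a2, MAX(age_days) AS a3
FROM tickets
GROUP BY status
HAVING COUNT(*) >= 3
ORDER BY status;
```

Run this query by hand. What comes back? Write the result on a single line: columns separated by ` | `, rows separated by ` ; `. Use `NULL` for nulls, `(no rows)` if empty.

Group tickets by status.
Per group compute: COUNT(*), MIN(age_days), MAX(age_days).
HAVING: drop groups with fewer than 3 rows.
  archived: ids {4, 24, 41, 42} → COUNT(*)=4, MIN(age_days)=22, MAX(age_days)=60
  draft: ids {19, 25, 28, 36} → COUNT(*)=4, MIN(age_days)=16, MAX(age_days)=59
  pending: ids {8, 23, 30, 35, 37, 38} → COUNT(*)=6, MIN(age_days)=17, MAX(age_days)=40

archived | 4 | 22 | 60 ; draft | 4 | 16 | 59 ; pending | 6 | 17 | 40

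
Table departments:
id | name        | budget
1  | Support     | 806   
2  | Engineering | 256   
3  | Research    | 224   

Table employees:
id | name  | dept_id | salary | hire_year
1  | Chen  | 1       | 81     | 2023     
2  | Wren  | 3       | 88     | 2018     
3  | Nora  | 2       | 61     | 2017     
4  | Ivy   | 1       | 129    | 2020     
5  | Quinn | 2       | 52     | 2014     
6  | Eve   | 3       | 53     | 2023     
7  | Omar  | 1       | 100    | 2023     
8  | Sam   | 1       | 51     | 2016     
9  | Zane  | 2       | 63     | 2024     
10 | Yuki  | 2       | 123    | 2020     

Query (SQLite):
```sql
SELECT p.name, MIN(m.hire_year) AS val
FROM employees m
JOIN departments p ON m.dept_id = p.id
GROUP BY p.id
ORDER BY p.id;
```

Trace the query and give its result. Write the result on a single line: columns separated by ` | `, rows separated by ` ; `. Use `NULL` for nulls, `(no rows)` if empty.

Join each employees row to its departments via dept_id.
Group joined rows by departments.id; compute MIN(m.hire_year) per group.
  1: ids {1, 4, 7, 8} → MIN(m.hire_year)=2016
  2: ids {3, 5, 9, 10} → MIN(m.hire_year)=2014
  3: ids {2, 6} → MIN(m.hire_year)=2018

Support | 2016 ; Engineering | 2014 ; Research | 2018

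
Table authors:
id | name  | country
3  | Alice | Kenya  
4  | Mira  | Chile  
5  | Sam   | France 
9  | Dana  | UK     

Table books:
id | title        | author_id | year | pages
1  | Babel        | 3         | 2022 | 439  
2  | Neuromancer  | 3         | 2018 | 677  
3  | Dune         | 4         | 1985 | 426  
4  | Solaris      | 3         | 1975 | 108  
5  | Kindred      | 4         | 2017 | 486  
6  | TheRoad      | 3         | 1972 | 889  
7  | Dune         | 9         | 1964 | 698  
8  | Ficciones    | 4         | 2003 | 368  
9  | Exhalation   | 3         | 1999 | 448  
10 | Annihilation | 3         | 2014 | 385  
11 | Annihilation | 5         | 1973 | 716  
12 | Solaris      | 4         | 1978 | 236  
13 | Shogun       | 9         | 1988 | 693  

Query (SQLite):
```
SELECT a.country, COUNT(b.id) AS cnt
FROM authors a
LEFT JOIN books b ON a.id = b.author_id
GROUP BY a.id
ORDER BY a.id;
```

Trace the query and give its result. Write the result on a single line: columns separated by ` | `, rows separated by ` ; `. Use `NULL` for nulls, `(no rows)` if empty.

LEFT JOIN keeps every authors row; unmatched ones get NULL for books columns.
Group by authors.id and compute COUNT(b.id). COUNT(col) of an all-NULL group is 0.
  3: ids {1, 2, 4, 6, 9, 10} → COUNT(b.id)=6
  4: ids {3, 5, 8, 12} → COUNT(b.id)=4
  5: ids {11} → COUNT(b.id)=1
  9: ids {7, 13} → COUNT(b.id)=2

Kenya | 6 ; Chile | 4 ; France | 1 ; UK | 2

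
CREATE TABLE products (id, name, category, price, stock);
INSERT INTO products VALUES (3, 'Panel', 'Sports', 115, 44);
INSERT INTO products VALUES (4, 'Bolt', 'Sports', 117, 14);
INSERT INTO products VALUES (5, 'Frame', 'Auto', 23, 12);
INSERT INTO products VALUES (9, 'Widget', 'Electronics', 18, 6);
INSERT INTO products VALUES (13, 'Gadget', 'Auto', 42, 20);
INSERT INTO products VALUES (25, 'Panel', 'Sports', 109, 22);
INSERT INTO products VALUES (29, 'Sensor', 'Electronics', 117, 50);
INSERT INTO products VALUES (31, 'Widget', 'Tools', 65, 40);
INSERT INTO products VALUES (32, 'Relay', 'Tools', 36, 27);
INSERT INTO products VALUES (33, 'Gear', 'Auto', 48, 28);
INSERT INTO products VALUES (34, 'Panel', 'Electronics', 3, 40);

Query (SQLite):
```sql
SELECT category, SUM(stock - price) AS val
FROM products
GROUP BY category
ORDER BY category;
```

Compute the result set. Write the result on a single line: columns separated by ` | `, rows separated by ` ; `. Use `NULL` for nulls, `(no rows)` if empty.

Auto | -53 ; Electronics | -42 ; Sports | -261 ; Tools | -34

For each row compute stock - price.
Group by category; take SUM of the expression per group.
  Auto: ids {5, 13, 33} → SUM(stock - price)=-53
  Electronics: ids {9, 29, 34} → SUM(stock - price)=-42
  Sports: ids {3, 4, 25} → SUM(stock - price)=-261
  Tools: ids {31, 32} → SUM(stock - price)=-34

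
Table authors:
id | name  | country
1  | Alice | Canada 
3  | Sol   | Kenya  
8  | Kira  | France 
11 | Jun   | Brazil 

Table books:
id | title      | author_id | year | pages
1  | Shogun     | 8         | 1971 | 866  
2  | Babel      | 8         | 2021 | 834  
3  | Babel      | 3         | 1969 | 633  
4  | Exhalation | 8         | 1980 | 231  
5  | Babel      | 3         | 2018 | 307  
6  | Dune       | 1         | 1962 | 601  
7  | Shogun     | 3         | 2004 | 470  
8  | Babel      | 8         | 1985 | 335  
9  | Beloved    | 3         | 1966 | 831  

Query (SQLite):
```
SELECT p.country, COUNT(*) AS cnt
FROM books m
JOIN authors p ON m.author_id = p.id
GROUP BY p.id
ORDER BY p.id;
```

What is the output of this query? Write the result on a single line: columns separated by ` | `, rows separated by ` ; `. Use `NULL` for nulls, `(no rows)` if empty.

Canada | 1 ; Kenya | 4 ; France | 4

Join each books row to its authors via author_id.
Group joined rows by authors.id; compute COUNT(*) per group.
  1: ids {6} → COUNT(*)=1
  3: ids {3, 5, 7, 9} → COUNT(*)=4
  8: ids {1, 2, 4, 8} → COUNT(*)=4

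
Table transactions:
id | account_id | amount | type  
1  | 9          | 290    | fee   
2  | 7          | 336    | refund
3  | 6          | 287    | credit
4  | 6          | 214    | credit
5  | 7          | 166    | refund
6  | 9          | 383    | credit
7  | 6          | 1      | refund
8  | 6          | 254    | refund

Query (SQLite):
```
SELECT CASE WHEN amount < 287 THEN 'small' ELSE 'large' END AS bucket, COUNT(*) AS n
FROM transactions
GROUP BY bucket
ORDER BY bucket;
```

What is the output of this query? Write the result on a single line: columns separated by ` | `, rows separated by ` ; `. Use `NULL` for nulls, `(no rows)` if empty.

Bucket rows by amount < 287 → 'small' else 'large'; count each bucket.

large | 4 ; small | 4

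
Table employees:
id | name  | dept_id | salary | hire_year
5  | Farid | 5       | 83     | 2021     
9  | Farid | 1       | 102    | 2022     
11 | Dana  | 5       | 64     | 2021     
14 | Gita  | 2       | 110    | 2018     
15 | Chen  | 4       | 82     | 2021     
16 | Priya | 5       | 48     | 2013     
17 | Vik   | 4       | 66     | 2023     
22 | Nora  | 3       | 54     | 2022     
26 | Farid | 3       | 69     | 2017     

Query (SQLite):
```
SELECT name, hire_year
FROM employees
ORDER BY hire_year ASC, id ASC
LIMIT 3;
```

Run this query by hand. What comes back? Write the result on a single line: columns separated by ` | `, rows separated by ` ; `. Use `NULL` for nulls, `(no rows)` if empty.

Priya | 2013 ; Farid | 2017 ; Gita | 2018

Sort by hire_year asc, tiebreak id asc: (2013, id=16), (2017, id=26), (2018, id=14), (2021, id=5), (2021, id=11), (2021, id=15) …. Take first 3.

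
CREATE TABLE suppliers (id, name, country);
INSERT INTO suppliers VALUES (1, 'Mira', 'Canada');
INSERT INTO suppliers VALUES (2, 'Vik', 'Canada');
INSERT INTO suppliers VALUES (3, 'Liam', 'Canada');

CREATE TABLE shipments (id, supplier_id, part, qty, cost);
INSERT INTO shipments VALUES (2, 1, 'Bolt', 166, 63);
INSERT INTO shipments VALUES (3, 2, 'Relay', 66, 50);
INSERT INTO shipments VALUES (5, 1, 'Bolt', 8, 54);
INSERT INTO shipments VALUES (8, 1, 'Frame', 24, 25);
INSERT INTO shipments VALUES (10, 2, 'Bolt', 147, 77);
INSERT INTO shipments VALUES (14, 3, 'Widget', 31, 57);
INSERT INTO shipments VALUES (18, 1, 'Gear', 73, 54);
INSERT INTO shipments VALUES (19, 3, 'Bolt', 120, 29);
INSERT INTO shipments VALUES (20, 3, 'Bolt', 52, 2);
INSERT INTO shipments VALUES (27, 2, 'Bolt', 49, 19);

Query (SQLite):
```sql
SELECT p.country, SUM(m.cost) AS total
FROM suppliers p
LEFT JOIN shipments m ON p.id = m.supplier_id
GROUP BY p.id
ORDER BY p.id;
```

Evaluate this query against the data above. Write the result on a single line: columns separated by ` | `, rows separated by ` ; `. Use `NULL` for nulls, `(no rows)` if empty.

Canada | 196 ; Canada | 146 ; Canada | 88

LEFT JOIN keeps every suppliers row; unmatched ones get NULL for shipments columns.
Group by suppliers.id and compute SUM(m.cost). SUM over an all-NULL group is NULL.
  1: ids {2, 5, 8, 18} → SUM(m.cost)=196
  2: ids {3, 10, 27} → SUM(m.cost)=146
  3: ids {14, 19, 20} → SUM(m.cost)=88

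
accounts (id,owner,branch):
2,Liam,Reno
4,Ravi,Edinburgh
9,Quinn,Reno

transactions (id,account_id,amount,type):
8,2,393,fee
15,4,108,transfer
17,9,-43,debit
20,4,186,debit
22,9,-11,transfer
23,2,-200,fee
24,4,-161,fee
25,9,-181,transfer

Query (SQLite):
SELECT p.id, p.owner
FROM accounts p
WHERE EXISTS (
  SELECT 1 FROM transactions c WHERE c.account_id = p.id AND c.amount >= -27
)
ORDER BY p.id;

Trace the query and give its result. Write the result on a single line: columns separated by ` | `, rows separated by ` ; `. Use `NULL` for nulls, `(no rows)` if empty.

2 | Liam ; 4 | Ravi ; 9 | Quinn

For each accounts row, check whether any transactions with matching account_id has amount >= -27.
Keep rows where that is true.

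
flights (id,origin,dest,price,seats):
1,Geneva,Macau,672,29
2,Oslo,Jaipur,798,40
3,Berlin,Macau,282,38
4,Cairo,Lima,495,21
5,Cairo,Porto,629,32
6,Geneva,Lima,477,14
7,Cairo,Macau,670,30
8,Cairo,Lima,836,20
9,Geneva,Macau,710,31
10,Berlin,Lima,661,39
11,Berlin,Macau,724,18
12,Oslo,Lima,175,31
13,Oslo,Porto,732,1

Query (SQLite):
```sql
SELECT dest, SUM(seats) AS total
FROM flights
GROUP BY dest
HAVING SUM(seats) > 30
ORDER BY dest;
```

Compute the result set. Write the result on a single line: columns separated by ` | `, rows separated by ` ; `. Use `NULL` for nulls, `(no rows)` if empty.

Jaipur | 40 ; Lima | 125 ; Macau | 146 ; Porto | 33

Partition flights by dest; compute SUM(seats) within each group.
HAVING: keep groups where SUM(seats) > 30.
  Jaipur: ids {2} → SUM(seats)=40
  Lima: ids {4, 6, 8, 10, 12} → SUM(seats)=125
  Macau: ids {1, 3, 7, 9, 11} → SUM(seats)=146
  Porto: ids {5, 13} → SUM(seats)=33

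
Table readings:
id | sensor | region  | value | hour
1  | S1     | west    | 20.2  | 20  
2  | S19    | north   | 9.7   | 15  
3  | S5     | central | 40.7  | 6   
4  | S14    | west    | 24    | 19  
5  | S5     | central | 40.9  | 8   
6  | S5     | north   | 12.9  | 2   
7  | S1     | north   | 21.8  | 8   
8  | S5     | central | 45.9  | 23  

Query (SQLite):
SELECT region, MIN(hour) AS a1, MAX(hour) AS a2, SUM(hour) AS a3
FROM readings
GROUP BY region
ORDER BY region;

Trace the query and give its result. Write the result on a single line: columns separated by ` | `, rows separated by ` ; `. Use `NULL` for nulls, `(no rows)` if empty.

central | 6 | 23 | 37 ; north | 2 | 15 | 25 ; west | 19 | 20 | 39

Group readings by region.
Per group compute: MIN(hour), MAX(hour), SUM(hour).
  central: ids {3, 5, 8} → MIN(hour)=6, MAX(hour)=23, SUM(hour)=37
  north: ids {2, 6, 7} → MIN(hour)=2, MAX(hour)=15, SUM(hour)=25
  west: ids {1, 4} → MIN(hour)=19, MAX(hour)=20, SUM(hour)=39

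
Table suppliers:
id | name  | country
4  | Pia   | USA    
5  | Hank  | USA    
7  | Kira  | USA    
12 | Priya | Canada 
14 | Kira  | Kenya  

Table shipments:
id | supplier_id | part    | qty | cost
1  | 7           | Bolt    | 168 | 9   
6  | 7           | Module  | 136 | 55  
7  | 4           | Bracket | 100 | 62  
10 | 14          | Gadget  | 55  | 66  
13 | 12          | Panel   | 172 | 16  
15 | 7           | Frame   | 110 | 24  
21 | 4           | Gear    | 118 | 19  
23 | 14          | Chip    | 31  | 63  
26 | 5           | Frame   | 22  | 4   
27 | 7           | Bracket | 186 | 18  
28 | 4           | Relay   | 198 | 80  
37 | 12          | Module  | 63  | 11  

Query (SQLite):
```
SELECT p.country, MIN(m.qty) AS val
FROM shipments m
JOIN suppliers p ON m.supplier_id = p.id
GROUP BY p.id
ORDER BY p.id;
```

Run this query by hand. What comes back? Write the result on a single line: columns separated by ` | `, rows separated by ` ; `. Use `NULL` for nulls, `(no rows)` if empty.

Join each shipments row to its suppliers via supplier_id.
Group joined rows by suppliers.id; compute MIN(m.qty) per group.
  4: ids {7, 21, 28} → MIN(m.qty)=100
  5: ids {26} → MIN(m.qty)=22
  7: ids {1, 6, 15, 27} → MIN(m.qty)=110
  12: ids {13, 37} → MIN(m.qty)=63
  14: ids {10, 23} → MIN(m.qty)=31

USA | 100 ; USA | 22 ; USA | 110 ; Canada | 63 ; Kenya | 31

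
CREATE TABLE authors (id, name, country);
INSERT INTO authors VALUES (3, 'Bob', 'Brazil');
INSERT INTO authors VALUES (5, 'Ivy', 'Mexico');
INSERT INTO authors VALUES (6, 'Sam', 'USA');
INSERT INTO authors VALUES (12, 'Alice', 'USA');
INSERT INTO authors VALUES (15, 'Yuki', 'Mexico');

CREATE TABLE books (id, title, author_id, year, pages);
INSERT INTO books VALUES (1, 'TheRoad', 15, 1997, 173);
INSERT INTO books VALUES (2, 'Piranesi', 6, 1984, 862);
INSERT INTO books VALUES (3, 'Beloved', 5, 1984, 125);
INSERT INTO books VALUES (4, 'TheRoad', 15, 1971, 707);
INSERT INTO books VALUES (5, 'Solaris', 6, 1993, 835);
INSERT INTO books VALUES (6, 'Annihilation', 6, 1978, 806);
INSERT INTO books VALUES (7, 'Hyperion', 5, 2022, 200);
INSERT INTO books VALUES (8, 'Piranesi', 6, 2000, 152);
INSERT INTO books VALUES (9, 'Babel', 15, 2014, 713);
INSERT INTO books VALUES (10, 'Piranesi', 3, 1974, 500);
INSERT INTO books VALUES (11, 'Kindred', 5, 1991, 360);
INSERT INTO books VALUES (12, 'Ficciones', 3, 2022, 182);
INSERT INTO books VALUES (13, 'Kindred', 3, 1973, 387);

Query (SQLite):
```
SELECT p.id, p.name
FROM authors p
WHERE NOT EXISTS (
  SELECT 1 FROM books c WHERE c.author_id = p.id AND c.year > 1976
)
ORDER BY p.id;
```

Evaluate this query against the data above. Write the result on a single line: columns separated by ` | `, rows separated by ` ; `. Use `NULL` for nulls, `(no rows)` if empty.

For each authors row, check whether any books with matching author_id has year > 1976.
Keep rows where that is false.

12 | Alice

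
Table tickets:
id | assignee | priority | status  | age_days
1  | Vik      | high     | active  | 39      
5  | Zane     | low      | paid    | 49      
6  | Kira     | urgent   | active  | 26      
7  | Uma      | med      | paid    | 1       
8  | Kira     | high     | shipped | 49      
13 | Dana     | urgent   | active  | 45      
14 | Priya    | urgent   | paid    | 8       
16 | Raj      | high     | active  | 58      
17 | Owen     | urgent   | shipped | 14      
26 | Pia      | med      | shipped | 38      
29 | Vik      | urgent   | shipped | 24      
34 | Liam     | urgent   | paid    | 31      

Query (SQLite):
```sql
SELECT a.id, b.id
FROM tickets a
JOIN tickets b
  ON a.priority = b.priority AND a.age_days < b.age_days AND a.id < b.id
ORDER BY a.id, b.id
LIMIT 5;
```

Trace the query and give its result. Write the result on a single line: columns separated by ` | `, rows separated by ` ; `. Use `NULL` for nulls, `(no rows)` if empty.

1 | 8 ; 1 | 16 ; 6 | 13 ; 6 | 34 ; 7 | 26

Pairs (a,b) with same priority, a.age_days < b.age_days, a.id < b.id.
priority groups: high:{1,8,16} low:{5} med:{7,26} urgent:{6,13,14,17,29,34}
Ordered by (a.id, b.id); first 5.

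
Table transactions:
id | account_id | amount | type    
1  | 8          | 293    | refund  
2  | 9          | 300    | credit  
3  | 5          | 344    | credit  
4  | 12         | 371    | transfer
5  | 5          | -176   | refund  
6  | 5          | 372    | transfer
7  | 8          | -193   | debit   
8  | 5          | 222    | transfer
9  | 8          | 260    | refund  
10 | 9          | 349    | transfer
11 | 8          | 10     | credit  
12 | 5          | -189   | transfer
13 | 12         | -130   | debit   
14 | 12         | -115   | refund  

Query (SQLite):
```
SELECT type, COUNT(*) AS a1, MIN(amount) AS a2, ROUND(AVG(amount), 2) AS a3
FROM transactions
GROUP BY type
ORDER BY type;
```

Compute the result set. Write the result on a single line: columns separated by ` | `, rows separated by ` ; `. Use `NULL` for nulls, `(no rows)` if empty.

credit | 3 | 10 | 218 ; debit | 2 | -193 | -161.5 ; refund | 4 | -176 | 65.5 ; transfer | 5 | -189 | 225

Group transactions by type.
Per group compute: COUNT(*), MIN(amount), ROUND(AVG(amount), 2).
  credit: ids {2, 3, 11} → COUNT(*)=3, MIN(amount)=10, ROUND(AVG(amount), 2)=218
  debit: ids {7, 13} → COUNT(*)=2, MIN(amount)=-193, ROUND(AVG(amount), 2)=-161.5
  refund: ids {1, 5, 9, 14} → COUNT(*)=4, MIN(amount)=-176, ROUND(AVG(amount), 2)=65.5
  transfer: ids {4, 6, 8, 10, 12} → COUNT(*)=5, MIN(amount)=-189, ROUND(AVG(amount), 2)=225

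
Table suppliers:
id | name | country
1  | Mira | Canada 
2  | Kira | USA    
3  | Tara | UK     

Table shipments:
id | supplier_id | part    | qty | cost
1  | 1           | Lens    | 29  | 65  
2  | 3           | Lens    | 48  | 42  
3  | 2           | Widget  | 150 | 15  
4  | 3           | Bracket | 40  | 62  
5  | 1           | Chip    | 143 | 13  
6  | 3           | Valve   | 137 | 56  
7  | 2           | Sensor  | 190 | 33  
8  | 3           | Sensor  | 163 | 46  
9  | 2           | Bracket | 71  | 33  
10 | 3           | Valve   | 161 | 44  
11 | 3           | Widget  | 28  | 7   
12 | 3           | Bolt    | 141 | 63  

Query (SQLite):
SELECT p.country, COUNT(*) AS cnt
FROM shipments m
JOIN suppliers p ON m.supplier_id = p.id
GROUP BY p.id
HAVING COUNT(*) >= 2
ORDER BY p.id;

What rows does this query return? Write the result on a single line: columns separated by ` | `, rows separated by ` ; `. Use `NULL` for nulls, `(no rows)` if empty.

Canada | 2 ; USA | 3 ; UK | 7

Join each shipments row to its suppliers via supplier_id.
Group joined rows by suppliers.id; compute COUNT(*) per group.
HAVING: keep groups with count ≥ 2.
  1: ids {1, 5} → COUNT(*)=2
  2: ids {3, 7, 9} → COUNT(*)=3
  3: ids {2, 4, 6, 8, 10, 11, 12} → COUNT(*)=7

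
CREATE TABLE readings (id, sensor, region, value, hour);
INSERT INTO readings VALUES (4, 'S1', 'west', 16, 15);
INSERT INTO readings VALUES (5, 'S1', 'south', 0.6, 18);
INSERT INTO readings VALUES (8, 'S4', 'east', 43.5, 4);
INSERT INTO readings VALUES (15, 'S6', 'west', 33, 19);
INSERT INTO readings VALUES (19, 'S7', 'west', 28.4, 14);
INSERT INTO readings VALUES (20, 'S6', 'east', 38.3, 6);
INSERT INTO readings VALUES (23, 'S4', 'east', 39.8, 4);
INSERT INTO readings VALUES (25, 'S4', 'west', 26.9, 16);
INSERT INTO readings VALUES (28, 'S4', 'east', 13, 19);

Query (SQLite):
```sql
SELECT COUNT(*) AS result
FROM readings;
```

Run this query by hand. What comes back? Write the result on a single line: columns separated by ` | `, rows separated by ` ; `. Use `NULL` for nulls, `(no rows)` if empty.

9

All value values: [16, 0.6, 43.5, 33, 28.4, 38.3, 39.8, 26.9, 13].
COUNT(*) counts rows → 9.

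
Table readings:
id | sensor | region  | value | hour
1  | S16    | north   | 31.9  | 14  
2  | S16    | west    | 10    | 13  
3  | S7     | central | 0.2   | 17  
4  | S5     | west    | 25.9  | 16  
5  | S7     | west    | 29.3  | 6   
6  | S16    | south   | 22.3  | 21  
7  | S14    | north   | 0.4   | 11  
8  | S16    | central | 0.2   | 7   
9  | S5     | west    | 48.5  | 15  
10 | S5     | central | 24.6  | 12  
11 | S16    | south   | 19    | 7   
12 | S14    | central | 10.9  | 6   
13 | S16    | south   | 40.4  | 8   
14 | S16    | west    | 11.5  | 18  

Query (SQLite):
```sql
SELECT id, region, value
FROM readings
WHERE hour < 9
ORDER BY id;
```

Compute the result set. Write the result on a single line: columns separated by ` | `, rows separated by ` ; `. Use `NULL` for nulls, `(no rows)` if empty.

hour < 9: ids {5, 8, 11, 12, 13}

5 | west | 29.3 ; 8 | central | 0.2 ; 11 | south | 19 ; 12 | central | 10.9 ; 13 | south | 40.4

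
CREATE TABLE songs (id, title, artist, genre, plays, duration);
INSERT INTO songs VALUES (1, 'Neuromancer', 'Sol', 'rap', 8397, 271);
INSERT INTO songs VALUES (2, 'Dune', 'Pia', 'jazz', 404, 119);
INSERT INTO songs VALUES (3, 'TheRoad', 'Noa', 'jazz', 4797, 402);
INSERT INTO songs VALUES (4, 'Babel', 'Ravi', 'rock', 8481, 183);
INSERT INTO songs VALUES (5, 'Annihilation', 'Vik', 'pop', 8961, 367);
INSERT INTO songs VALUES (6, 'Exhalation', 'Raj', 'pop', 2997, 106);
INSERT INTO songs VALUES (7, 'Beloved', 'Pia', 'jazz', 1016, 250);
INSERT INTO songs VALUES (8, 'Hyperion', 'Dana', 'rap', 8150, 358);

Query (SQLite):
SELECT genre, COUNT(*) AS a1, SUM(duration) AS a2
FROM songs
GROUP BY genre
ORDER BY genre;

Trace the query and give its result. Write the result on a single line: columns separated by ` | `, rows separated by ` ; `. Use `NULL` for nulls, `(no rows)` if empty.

jazz | 3 | 771 ; pop | 2 | 473 ; rap | 2 | 629 ; rock | 1 | 183

Group songs by genre.
Per group compute: COUNT(*), SUM(duration).
  jazz: ids {2, 3, 7} → COUNT(*)=3, SUM(duration)=771
  pop: ids {5, 6} → COUNT(*)=2, SUM(duration)=473
  rap: ids {1, 8} → COUNT(*)=2, SUM(duration)=629
  rock: ids {4} → COUNT(*)=1, SUM(duration)=183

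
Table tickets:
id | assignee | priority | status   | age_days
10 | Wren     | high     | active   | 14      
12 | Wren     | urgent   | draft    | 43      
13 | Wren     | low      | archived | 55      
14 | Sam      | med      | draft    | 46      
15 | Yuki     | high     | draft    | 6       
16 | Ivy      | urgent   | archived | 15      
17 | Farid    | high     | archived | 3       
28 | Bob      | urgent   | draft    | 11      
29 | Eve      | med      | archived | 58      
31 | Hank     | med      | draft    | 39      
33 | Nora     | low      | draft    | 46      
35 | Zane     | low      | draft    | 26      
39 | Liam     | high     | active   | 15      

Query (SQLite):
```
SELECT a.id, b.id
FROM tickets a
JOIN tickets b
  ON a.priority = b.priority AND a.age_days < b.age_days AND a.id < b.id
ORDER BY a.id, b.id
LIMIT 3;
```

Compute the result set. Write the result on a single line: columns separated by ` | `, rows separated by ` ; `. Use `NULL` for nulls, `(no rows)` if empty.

10 | 39 ; 14 | 29 ; 15 | 39

Pairs (a,b) with same priority, a.age_days < b.age_days, a.id < b.id.
priority groups: high:{10,15,17,39} low:{13,33,35} med:{14,29,31} urgent:{12,16,28}
Ordered by (a.id, b.id); first 3.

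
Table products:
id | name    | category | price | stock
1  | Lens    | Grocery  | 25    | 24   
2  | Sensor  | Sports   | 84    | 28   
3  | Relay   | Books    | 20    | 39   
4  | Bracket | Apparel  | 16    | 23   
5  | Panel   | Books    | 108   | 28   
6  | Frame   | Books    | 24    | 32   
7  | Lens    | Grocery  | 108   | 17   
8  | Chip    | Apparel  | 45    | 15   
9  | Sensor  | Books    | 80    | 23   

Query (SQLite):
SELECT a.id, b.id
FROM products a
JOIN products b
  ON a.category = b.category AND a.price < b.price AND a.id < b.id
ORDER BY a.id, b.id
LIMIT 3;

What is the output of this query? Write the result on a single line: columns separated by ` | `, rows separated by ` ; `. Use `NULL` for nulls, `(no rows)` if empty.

1 | 7 ; 3 | 5 ; 3 | 6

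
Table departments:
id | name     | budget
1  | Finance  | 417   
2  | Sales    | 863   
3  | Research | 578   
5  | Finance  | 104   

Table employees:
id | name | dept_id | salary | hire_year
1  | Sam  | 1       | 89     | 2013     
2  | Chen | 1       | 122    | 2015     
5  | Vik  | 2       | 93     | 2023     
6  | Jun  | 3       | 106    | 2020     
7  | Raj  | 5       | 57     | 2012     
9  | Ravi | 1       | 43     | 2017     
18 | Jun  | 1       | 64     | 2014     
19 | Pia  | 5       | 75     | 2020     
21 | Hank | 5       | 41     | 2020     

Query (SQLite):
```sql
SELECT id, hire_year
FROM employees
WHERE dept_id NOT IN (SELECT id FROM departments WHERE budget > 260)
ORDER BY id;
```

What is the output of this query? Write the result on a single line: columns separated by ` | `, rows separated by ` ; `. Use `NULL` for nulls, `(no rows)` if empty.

7 | 2012 ; 19 | 2020 ; 21 | 2020

Inner query: departments.id where budget > 260.
Outer: keep employees rows whose dept_id is not in that set.
Inner query → {1, 2, 3}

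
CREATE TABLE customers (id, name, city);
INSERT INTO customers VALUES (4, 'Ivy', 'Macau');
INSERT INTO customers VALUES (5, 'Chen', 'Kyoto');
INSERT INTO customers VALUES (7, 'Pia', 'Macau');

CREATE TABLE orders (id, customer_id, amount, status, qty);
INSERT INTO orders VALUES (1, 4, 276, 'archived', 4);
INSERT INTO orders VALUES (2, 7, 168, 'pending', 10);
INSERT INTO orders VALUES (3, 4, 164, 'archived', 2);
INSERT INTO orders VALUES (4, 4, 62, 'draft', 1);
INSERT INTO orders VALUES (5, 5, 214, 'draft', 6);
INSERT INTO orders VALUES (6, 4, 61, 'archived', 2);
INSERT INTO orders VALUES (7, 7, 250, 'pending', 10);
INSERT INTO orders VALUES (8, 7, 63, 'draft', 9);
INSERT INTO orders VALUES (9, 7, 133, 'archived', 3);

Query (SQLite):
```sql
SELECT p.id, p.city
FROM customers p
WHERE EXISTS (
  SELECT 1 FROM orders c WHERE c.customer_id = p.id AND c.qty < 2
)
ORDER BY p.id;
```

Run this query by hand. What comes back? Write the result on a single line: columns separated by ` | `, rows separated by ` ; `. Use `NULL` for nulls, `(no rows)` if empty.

For each customers row, check whether any orders with matching customer_id has qty < 2.
Keep rows where that is true.

4 | Macau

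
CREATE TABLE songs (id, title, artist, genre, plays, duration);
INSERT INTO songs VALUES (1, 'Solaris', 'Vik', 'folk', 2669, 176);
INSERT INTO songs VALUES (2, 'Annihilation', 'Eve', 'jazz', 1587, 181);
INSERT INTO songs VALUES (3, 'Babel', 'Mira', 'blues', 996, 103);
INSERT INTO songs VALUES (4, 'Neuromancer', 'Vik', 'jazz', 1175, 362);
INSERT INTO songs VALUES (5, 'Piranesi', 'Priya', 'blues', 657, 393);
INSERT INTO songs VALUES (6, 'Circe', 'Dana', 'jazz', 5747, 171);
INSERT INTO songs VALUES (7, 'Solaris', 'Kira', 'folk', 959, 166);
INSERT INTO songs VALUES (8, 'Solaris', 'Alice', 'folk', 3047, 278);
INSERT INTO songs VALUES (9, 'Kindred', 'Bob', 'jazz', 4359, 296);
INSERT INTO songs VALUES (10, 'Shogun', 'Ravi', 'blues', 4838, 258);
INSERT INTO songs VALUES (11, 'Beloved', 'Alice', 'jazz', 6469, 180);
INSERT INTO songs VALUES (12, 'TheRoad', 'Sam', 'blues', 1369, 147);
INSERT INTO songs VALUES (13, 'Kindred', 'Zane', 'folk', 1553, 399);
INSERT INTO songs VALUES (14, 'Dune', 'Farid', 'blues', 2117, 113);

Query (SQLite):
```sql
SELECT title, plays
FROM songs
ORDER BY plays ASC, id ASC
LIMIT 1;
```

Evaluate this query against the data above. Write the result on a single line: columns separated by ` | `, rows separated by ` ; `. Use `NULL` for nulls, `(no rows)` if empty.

Sort by plays asc, tiebreak id asc: (657, id=5), (959, id=7), (996, id=3), (1175, id=4) …. Take first 1.

Piranesi | 657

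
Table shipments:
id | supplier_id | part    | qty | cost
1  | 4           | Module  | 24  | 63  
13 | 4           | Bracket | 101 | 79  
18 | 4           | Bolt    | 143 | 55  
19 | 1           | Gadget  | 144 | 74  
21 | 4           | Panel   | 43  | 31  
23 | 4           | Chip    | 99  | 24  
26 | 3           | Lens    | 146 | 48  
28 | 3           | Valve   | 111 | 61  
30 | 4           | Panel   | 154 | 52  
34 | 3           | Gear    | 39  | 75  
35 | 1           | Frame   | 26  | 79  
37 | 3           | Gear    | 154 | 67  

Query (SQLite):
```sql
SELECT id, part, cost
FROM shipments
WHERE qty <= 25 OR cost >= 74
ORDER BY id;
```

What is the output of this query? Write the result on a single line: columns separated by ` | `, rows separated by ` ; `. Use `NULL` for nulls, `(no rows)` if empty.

qty <= 25: ids {1}
cost >= 74: ids {13, 19, 34, 35}
Combine with OR.

1 | Module | 63 ; 13 | Bracket | 79 ; 19 | Gadget | 74 ; 34 | Gear | 75 ; 35 | Frame | 79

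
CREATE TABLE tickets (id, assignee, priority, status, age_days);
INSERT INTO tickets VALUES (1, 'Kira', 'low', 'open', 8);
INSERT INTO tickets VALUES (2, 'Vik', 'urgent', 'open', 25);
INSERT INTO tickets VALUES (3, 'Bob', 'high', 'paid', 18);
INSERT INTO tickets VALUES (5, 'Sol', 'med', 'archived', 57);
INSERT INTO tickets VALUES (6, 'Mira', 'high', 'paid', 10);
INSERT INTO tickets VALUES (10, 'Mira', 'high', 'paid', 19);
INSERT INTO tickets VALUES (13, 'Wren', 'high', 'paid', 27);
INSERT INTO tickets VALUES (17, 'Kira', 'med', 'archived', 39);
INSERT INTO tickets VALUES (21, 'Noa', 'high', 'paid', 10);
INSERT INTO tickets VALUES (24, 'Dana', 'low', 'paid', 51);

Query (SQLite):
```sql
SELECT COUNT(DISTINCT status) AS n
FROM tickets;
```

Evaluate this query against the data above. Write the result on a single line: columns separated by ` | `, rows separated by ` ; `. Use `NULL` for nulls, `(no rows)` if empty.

3

Count distinct non-NULL status values.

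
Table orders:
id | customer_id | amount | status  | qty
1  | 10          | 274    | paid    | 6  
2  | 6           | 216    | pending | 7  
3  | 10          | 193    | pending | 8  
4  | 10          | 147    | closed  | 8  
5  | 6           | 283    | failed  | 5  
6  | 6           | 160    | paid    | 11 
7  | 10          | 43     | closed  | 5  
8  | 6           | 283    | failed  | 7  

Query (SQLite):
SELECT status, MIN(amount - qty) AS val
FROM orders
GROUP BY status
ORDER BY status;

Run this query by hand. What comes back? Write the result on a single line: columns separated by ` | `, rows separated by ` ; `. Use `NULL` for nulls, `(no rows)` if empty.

closed | 38 ; failed | 276 ; paid | 149 ; pending | 185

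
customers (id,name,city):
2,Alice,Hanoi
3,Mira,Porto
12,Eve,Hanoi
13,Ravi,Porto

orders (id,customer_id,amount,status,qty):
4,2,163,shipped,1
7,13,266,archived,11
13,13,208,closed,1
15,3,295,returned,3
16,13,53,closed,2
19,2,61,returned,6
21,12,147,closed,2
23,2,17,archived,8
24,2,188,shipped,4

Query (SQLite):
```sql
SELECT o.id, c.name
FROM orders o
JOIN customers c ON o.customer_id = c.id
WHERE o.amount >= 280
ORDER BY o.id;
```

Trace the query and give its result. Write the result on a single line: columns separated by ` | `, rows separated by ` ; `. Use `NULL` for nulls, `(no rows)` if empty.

15 | Mira

Each orders row matches the customers row where customer_id = customers.id.
Then keep rows with o.amount >= 280.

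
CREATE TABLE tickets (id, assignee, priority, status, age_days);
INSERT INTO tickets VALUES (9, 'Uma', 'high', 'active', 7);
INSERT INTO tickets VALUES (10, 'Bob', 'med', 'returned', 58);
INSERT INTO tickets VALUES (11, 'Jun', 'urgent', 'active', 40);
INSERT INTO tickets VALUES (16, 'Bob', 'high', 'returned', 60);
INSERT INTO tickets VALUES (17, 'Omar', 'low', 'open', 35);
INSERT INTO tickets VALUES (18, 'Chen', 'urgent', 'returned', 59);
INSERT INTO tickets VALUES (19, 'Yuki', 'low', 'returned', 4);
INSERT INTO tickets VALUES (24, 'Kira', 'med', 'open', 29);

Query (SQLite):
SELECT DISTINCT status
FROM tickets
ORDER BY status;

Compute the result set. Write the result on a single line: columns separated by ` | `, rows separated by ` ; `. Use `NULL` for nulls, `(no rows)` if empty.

Collect distinct status values from tickets.

active ; open ; returned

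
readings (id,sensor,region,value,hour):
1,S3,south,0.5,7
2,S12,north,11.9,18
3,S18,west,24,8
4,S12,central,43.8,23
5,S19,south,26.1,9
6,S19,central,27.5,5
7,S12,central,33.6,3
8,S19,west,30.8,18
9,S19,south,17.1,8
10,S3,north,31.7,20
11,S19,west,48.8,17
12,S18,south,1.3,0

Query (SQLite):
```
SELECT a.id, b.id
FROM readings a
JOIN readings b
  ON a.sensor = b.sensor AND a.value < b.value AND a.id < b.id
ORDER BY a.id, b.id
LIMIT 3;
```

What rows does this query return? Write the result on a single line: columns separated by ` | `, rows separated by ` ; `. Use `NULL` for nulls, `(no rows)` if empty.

Pairs (a,b) with same sensor, a.value < b.value, a.id < b.id.
sensor groups: S12:{2,4,7} S18:{3,12} S19:{5,6,8,9,11} S3:{1,10}
Ordered by (a.id, b.id); first 3.

1 | 10 ; 2 | 4 ; 2 | 7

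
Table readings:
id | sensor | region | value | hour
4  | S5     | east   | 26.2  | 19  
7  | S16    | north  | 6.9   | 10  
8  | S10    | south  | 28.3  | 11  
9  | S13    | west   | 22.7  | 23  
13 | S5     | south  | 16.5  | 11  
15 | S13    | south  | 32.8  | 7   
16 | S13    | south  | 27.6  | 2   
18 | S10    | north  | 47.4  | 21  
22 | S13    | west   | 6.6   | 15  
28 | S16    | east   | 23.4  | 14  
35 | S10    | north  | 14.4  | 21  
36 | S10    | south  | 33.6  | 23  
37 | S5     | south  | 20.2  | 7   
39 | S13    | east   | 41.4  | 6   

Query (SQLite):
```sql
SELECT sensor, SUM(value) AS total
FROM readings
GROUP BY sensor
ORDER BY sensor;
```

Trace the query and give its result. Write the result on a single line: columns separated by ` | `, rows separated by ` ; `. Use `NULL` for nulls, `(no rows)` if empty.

S10 | 123.7 ; S13 | 131.1 ; S16 | 30.3 ; S5 | 62.9

Partition readings by sensor; compute SUM(value) within each group.
  S10: ids {8, 18, 35, 36} → SUM(value)=123.7
  S13: ids {9, 15, 16, 22, 39} → SUM(value)=131.1
  S16: ids {7, 28} → SUM(value)=30.3
  S5: ids {4, 13, 37} → SUM(value)=62.9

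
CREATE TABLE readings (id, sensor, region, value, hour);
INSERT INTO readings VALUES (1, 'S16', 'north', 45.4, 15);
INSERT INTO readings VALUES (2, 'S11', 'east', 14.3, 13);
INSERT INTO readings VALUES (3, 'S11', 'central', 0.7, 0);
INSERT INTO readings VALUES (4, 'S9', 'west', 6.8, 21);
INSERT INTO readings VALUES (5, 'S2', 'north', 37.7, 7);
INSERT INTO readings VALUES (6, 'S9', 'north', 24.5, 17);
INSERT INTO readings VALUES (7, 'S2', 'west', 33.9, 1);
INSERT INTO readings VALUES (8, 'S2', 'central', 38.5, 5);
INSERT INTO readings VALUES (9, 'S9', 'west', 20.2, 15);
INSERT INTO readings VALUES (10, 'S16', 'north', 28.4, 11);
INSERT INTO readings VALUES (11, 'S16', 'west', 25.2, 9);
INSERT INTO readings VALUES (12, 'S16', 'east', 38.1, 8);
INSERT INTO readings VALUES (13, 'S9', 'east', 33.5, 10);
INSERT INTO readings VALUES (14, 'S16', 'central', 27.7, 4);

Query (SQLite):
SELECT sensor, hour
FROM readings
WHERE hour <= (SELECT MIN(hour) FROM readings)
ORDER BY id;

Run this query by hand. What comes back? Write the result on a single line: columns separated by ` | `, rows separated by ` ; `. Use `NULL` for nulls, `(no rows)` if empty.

S11 | 0

Scalar subquery: MIN(hour) over all readings rows = 0.
Keep rows where hour <= that value.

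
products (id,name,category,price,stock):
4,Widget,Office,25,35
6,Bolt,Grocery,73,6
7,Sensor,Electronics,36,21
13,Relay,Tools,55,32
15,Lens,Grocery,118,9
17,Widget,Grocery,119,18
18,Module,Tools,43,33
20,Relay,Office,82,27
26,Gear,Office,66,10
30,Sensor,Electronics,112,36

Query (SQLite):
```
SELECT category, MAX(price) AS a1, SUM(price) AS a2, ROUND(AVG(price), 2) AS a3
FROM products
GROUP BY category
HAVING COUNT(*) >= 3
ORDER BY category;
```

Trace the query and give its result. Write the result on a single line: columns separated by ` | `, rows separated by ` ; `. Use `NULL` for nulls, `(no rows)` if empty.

Group products by category.
Per group compute: MAX(price), SUM(price), ROUND(AVG(price), 2).
HAVING: drop groups with fewer than 3 rows.
  Electronics: ids {7, 30} → MAX(price)=112, SUM(price)=148, ROUND(AVG(price), 2)=74
  Grocery: ids {6, 15, 17} → MAX(price)=119, SUM(price)=310, ROUND(AVG(price), 2)=103.33
  Office: ids {4, 20, 26} → MAX(price)=82, SUM(price)=173, ROUND(AVG(price), 2)=57.67
  Tools: ids {13, 18} → MAX(price)=55, SUM(price)=98, ROUND(AVG(price), 2)=49

Grocery | 119 | 310 | 103.33 ; Office | 82 | 173 | 57.67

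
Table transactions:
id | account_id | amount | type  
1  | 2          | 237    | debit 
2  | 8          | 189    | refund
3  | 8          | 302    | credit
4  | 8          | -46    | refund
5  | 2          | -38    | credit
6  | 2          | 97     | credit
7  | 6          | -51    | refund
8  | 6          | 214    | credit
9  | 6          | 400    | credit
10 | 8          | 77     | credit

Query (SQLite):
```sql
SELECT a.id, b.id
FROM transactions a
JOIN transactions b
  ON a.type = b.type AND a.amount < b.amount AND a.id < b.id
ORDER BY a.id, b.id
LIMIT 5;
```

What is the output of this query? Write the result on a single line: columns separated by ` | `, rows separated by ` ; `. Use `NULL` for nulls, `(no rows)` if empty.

3 | 9 ; 5 | 6 ; 5 | 8 ; 5 | 9 ; 5 | 10

Pairs (a,b) with same type, a.amount < b.amount, a.id < b.id.
type groups: credit:{3,5,6,8,9,10} debit:{1} refund:{2,4,7}
Ordered by (a.id, b.id); first 5.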